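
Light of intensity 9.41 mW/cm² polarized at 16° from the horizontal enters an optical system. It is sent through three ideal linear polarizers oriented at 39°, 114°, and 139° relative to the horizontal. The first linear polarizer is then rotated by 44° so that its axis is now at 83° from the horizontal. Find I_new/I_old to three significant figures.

Before rotation:
By Malus's law, I₁ = I₀ cos²(39° − 16°) = I₀ cos²(23°) = 0.8473 I₀.
I₂ = I₁ cos²(114° − 39°) = 0.8473 I₀ · cos²(75°) = 0.05676 I₀.
I₃ = I₂ cos²(139° − 114°) = 0.05676 I₀ · cos²(25°) = 0.04662 I₀.
After rotation:
I₁ = I₀ cos²(83° − 16°) = I₀ cos²(67°) = 0.1527 I₀.
I₂ = I₁ cos²(114° − 83°) = 0.1527 I₀ · cos²(31°) = 0.1122 I₀.
I₃ = I₂ cos²(139° − 114°) = 0.1122 I₀ · cos²(25°) = 0.09214 I₀.
Ratio = 0.09214 / 0.04662 = 1.976.

I_new/I_old ≈ 1.98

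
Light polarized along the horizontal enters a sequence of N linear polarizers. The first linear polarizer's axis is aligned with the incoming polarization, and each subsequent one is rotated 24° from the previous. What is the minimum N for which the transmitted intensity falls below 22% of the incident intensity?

N = 10

First polarizer is aligned with the polarization: full transmission.
Each further stage multiplies by cos²(24°) = 0.8346.
After N polarizers: T = 0.8346^(N−1). Require T < 0.22 ⇒ N−1 > ln(0.22)/ln(0.8346) = 8.37, so N−1 ≥ 9 and N = 10.
Check: N=10 gives T = 0.1964 < 0.22; N=9 gives T = 0.2353.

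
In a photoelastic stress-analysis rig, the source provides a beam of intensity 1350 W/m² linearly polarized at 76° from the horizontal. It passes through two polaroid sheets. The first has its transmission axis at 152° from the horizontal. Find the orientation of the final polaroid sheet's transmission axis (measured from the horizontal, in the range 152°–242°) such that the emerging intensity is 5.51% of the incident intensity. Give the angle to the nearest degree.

θ ≈ 166°

By Malus's law, I₁ = I₀ cos²(152° − 76°) = I₀ cos²(76°) = 0.05853 I₀.
Need I₂/I₀ = 0.0551, so cos²(θ − 152°) = 0.0551 / 0.05853 = 0.9415.
θ − 152° = arccos(√0.9415) = 14.0°, giving θ ≈ 152 + 14.0 = 166.0°.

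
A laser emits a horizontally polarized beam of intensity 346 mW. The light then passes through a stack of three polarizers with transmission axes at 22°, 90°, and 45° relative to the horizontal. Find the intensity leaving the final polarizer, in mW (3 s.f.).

I ≈ 20.9 mW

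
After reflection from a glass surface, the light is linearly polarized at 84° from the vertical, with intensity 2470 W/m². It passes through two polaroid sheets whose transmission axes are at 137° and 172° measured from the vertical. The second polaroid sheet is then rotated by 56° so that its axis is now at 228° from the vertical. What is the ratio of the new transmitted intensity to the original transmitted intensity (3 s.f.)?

I_new/I_old ≈ 0.000454

Before rotation:
By Malus's law, I₁ = I₀ cos²(137° − 84°) = I₀ cos²(53°) = 0.3622 I₀.
I₂ = I₁ cos²(172° − 137°) = 0.3622 I₀ · cos²(35°) = 0.243 I₀.
After rotation:
I₁ = I₀ cos²(137° − 84°) = I₀ cos²(53°) = 0.3622 I₀.
Angle between axes 1 and 2: 89°. I₂ = 0.3622 I₀ · cos²(89°) = 0.0001103 I₀.
Ratio = 0.0001103 / 0.243 = 0.0004539.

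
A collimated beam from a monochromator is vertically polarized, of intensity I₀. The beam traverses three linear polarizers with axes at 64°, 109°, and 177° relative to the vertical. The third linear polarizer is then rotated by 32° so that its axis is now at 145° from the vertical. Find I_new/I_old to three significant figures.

I_new/I_old ≈ 4.66

Before rotation:
By Malus's law, I₁ = I₀ cos²(64° − 0°) = I₀ cos²(64°) = 0.1922 I₀.
I₂ = I₁ cos²(109° − 64°) = 0.1922 I₀ · cos²(45°) = 0.09608 I₀.
I₃ = I₂ cos²(177° − 109°) = 0.09608 I₀ · cos²(68°) = 0.01348 I₀.
After rotation:
I₁ = I₀ cos²(64° − 0°) = I₀ cos²(64°) = 0.1922 I₀.
I₂ = I₁ cos²(109° − 64°) = 0.1922 I₀ · cos²(45°) = 0.09608 I₀.
I₃ = I₂ cos²(145° − 109°) = 0.09608 I₀ · cos²(36°) = 0.06289 I₀.
Ratio = 0.06289 / 0.01348 = 4.664.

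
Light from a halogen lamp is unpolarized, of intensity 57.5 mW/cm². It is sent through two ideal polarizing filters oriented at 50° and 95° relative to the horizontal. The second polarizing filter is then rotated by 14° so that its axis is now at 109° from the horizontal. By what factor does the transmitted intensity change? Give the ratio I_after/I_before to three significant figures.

Before rotation:
Unpolarized light through the first polarizer → I₁ = ½ I₀, now polarized at 50°.
I₂ = I₁ cos²(95° − 50°) = 0.5 I₀ · cos²(45°) = 0.25 I₀.
After rotation:
Unpolarized light through the first polarizer → I₁ = ½ I₀, now polarized at 50°.
I₂ = I₁ cos²(109° − 50°) = 0.5 I₀ · cos²(59°) = 0.1326 I₀.
Ratio = 0.1326 / 0.25 = 0.5305.

I_new/I_old ≈ 0.531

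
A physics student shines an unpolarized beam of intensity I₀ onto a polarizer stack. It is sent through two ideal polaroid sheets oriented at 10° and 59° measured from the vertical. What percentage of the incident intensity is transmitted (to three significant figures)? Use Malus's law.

Unpolarized light through the first polarizer → I₁ = ½ I₀, now polarized at 10°.
I₂ = I₁ cos²(59° − 10°) = 0.5 I₀ · cos²(49°) = 0.2152 I₀.
That is 21.52% of the incident intensity.

≈ 21.5%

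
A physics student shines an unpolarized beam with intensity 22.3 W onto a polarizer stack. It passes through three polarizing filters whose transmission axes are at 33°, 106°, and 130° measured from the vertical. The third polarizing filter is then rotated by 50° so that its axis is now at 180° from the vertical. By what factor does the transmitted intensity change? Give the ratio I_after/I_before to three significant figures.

I_new/I_old ≈ 0.0910

Before rotation:
Unpolarized light through the first polarizer → I₁ = ½ I₀, now polarized at 33°.
I₂ = I₁ cos²(106° − 33°) = 0.5 I₀ · cos²(73°) = 0.04274 I₀.
I₃ = I₂ cos²(130° − 106°) = 0.04274 I₀ · cos²(24°) = 0.03567 I₀.
After rotation:
Unpolarized light through the first polarizer → I₁ = ½ I₀, now polarized at 33°.
I₂ = I₁ cos²(106° − 33°) = 0.5 I₀ · cos²(73°) = 0.04274 I₀.
I₃ = I₂ cos²(180° − 106°) = 0.04274 I₀ · cos²(74°) = 0.003247 I₀.
Ratio = 0.003247 / 0.03567 = 0.09104.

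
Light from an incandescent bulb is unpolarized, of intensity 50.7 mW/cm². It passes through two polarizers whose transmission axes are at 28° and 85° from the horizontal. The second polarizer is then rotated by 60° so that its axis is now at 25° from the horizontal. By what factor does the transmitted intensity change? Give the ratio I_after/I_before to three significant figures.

I_new/I_old ≈ 3.36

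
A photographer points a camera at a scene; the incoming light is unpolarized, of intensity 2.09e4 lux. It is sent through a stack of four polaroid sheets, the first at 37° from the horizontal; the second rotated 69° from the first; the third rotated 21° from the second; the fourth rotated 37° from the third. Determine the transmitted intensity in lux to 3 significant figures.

Unpolarized light through the first polarizer → I₁ = 2.09e4 lux/2 = 1.045e+04 lux, polarized at 37°.
I₂ = I₁ · cos²(69°) = 1.045e+04 · 0.1284 = 1342 lux.
I₃ = I₂ · cos²(21°) = 1342 · 0.8716 = 1170 lux.
I₄ = I₃ · cos²(37°) = 1170 · 0.6378 = 746.1 lux.

I ≈ 746 lux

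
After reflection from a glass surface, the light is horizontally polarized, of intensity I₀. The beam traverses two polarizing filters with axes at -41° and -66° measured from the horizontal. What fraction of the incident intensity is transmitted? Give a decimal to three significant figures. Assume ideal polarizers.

≈ 0.468 I₀

I₁ = I₀ cos²(-41° − 0°) = I₀ cos²(41°) = 0.5696 I₀.
I₂ = I₁ cos²(-66° + 41°) = 0.5696 I₀ · cos²(25°) = 0.4679 I₀.
Transmitted fraction = 0.4679.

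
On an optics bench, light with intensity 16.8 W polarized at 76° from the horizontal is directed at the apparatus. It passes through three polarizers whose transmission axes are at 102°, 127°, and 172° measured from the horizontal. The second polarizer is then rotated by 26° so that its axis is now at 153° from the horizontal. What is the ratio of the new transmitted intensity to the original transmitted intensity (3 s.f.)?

I_new/I_old ≈ 0.862

Before rotation:
I₁ = I₀ cos²(102° − 76°) = I₀ cos²(26°) = 0.8078 I₀.
I₂ = I₁ cos²(127° − 102°) = 0.8078 I₀ · cos²(25°) = 0.6635 I₀.
I₃ = I₂ cos²(172° − 127°) = 0.6635 I₀ · cos²(45°) = 0.3318 I₀.
After rotation:
I₁ = I₀ cos²(102° − 76°) = I₀ cos²(26°) = 0.8078 I₀.
I₂ = I₁ cos²(153° − 102°) = 0.8078 I₀ · cos²(51°) = 0.3199 I₀.
I₃ = I₂ cos²(172° − 153°) = 0.3199 I₀ · cos²(19°) = 0.286 I₀.
Ratio = 0.286 / 0.3318 = 0.8621.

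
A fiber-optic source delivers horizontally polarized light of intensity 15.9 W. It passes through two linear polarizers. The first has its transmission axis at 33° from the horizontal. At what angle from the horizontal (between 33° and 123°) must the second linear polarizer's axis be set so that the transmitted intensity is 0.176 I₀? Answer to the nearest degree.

By Malus's law, I₁ = I₀ cos²(33° − 0°) = I₀ cos²(33°) = 0.7034 I₀.
Need I₂/I₀ = 0.176, so cos²(θ − 33°) = 0.176 / 0.7034 = 0.2502.
θ − 33° = arccos(√0.2502) = 60.0°, giving θ ≈ 33 + 60.0 = 93.0°.

θ ≈ 93°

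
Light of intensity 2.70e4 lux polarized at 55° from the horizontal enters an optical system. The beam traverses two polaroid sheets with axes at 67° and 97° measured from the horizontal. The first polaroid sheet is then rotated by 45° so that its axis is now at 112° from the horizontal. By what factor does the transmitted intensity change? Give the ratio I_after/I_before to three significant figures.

I_new/I_old ≈ 0.386

Before rotation:
By Malus's law, I₁ = I₀ cos²(67° − 55°) = I₀ cos²(12°) = 0.9568 I₀.
I₂ = I₁ cos²(97° − 67°) = 0.9568 I₀ · cos²(30°) = 0.7176 I₀.
After rotation:
I₁ = I₀ cos²(112° − 55°) = I₀ cos²(57°) = 0.2966 I₀.
I₂ = I₁ cos²(97° − 112°) = 0.2966 I₀ · cos²(15°) = 0.2768 I₀.
Ratio = 0.2768 / 0.7176 = 0.3857.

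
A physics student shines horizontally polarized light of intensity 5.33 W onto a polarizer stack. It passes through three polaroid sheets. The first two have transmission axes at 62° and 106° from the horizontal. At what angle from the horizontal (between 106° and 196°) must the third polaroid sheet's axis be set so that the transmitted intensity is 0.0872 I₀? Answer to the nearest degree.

By Malus's law, I₁ = I₀ cos²(62° − 0°) = I₀ cos²(62°) = 0.2204 I₀.
I₂ = I₁ cos²(106° − 62°) = 0.2204 I₀ · cos²(44°) = 0.114 I₀.
Need I₃/I₀ = 0.0872, so cos²(θ − 106°) = 0.0872 / 0.114 = 0.7646.
θ − 106° = arccos(√0.7646) = 29.0°, giving θ ≈ 106 + 29.0 = 135.0°.

θ ≈ 135°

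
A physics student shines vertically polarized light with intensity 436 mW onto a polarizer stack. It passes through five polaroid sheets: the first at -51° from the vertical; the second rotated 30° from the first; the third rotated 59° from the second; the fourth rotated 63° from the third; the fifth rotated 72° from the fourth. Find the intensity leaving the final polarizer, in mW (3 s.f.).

I₁ = 436 mW · cos²(51°) = 172.7 mW.
I₂ = I₁ · cos²(30°) = 172.7 · 0.75 = 129.5 mW.
I₃ = I₂ · cos²(59°) = 129.5 · 0.2653 = 34.35 mW.
I₄ = I₃ · cos²(63°) = 34.35 · 0.2061 = 7.08 mW.
I₅ = I₄ · cos²(72°) = 7.08 · 0.09549 = 0.6761 mW.

I ≈ 0.676 mW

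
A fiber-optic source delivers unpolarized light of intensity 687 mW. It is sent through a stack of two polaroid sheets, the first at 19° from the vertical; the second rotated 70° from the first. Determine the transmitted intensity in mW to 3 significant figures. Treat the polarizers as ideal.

I ≈ 40.2 mW

Unpolarized light through the first polarizer → I₁ = 687 mW/2 = 343.5 mW, polarized at 19°.
I₂ = I₁ · cos²(70°) = 343.5 · 0.117 = 40.18 mW.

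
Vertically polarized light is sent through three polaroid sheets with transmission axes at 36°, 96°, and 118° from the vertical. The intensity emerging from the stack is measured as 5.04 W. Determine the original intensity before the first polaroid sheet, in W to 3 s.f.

I₁ = I₀ cos²(36° − 0°) = I₀ cos²(36°) = 0.6545 I₀.
I₂ = I₁ cos²(96° − 36°) = 0.6545 I₀ · cos²(60°) = 0.1636 I₀.
I₃ = I₂ cos²(118° − 96°) = 0.1636 I₀ · cos²(22°) = 0.1407 I₀.
So 5.04 W = 0.1407 I₀, giving I₀ = 5.04/0.1407 = 35.83 W.

I₀ ≈ 35.8 W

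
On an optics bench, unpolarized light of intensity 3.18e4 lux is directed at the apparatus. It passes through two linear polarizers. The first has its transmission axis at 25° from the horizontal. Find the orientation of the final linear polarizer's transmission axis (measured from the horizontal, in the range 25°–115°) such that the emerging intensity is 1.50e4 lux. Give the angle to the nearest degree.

θ ≈ 39°

Unpolarized light through the first polarizer → I₁ = ½ I₀, now polarized at 25°.
Target fraction: 1.50e4 / 3.18e4 lux = 0.4717 of I₀.
Need I₂/I₀ = 0.4717, so cos²(θ − 25°) = 0.4717 / 0.5 = 0.9434.
θ − 25° = arccos(√0.9434) = 13.8°, giving θ ≈ 25 + 13.8 = 38.8°.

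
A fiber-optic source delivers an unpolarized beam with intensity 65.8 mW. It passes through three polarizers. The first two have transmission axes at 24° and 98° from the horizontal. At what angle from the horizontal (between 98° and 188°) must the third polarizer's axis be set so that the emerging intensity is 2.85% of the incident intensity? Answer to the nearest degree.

Unpolarized light through the first polarizer → I₁ = ½ I₀, now polarized at 24°.
I₂ = I₁ cos²(98° − 24°) = 0.5 I₀ · cos²(74°) = 0.03799 I₀.
Need I₃/I₀ = 0.0285, so cos²(θ − 98°) = 0.0285 / 0.03799 = 0.7502.
θ − 98° = arccos(√0.7502) = 30.0°, giving θ ≈ 98 + 30.0 = 128.0°.

θ ≈ 128°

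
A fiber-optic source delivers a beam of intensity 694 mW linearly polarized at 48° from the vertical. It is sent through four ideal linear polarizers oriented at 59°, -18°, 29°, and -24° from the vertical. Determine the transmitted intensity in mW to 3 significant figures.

I₁ = 694 mW · cos²(11°) = 668.7 mW.
I₂ = I₁ · cos²(77°) = 668.7 · 0.0506 = 33.84 mW.
I₃ = I₂ · cos²(47°) = 33.84 · 0.4651 = 15.74 mW.
I₄ = I₃ · cos²(53°) = 15.74 · 0.3622 = 5.701 mW.

I ≈ 5.70 mW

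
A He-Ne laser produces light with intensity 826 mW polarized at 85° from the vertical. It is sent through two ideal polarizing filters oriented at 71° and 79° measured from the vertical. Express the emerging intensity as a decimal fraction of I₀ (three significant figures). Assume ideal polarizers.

I/I₀ ≈ 0.923

By Malus's law, I₁ = 826 mW · cos²(14°) = 777.7 mW.
I₂ = I₁ · cos²(8°) = 777.7 · 0.9806 = 762.6 mW.
Transmitted fraction = 0.9232.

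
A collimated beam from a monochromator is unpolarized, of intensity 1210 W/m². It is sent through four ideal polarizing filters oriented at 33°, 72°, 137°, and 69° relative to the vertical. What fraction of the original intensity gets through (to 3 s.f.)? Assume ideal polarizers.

I/I₀ ≈ 0.00757

Unpolarized light through the first polarizer → I₁ = 1210 W/m²/2 = 605 W/m², polarized at 33°.
I₂ = I₁ · cos²(39°) = 605 · 0.604 = 365.4 W/m².
I₃ = I₂ · cos²(65°) = 365.4 · 0.1786 = 65.26 W/m².
I₄ = I₃ · cos²(68°) = 65.26 · 0.1403 = 9.158 W/m².
Transmitted fraction = 0.007569.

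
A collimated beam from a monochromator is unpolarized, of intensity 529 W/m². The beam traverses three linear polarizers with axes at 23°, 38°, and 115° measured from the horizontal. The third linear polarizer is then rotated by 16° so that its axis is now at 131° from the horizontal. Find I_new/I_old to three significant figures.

I_new/I_old ≈ 0.0541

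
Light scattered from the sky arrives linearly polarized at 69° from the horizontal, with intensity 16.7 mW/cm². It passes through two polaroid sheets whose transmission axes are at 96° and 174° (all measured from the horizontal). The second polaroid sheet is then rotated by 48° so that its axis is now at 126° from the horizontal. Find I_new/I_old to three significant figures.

Before rotation:
I₁ = I₀ cos²(96° − 69°) = I₀ cos²(27°) = 0.7939 I₀.
I₂ = I₁ cos²(174° − 96°) = 0.7939 I₀ · cos²(78°) = 0.03432 I₀.
After rotation:
I₁ = I₀ cos²(96° − 69°) = I₀ cos²(27°) = 0.7939 I₀.
I₂ = I₁ cos²(126° − 96°) = 0.7939 I₀ · cos²(30°) = 0.5954 I₀.
Ratio = 0.5954 / 0.03432 = 17.35.

I_new/I_old ≈ 17.4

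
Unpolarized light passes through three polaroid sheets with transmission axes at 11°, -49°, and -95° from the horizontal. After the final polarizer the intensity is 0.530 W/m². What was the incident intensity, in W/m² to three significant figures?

I₀ ≈ 8.79 W/m²

Unpolarized light through the first polarizer → I₁ = ½ I₀, now polarized at 11°.
I₂ = I₁ cos²(-49° − 11°) = 0.5 I₀ · cos²(60°) = 0.125 I₀.
I₃ = I₂ cos²(-95° + 49°) = 0.125 I₀ · cos²(46°) = 0.06032 I₀.
So 0.530 W/m² = 0.06032 I₀, giving I₀ = 0.530/0.06032 = 8.787 W/m².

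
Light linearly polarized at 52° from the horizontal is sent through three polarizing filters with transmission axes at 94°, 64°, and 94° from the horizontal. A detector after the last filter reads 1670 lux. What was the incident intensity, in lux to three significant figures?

I₀ ≈ 5380 lux

By Malus's law, I₁ = I₀ cos²(94° − 52°) = I₀ cos²(42°) = 0.5523 I₀.
I₂ = I₁ cos²(64° − 94°) = 0.5523 I₀ · cos²(30°) = 0.4142 I₀.
I₃ = I₂ cos²(94° − 64°) = 0.4142 I₀ · cos²(30°) = 0.3106 I₀.
So 1670 lux = 0.3106 I₀, giving I₀ = 1670/0.3106 = 5376 lux.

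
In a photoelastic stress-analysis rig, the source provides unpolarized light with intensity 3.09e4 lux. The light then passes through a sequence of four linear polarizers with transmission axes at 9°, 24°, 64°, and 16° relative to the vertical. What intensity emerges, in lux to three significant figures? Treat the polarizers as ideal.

I ≈ 3790 lux

Unpolarized light through the first polarizer → I₁ = 3.09e4 lux/2 = 1.545e+04 lux, polarized at 9°.
I₂ = I₁ · cos²(15°) = 1.545e+04 · 0.933 = 1.442e+04 lux.
I₃ = I₂ · cos²(40°) = 1.442e+04 · 0.5868 = 8459 lux.
I₄ = I₃ · cos²(48°) = 8459 · 0.4477 = 3787 lux.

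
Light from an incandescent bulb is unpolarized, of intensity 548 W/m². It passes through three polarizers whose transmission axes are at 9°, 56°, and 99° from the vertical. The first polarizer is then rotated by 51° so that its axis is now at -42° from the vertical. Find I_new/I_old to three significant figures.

Before rotation:
Unpolarized light through the first polarizer → I₁ = ½ I₀, now polarized at 9°.
I₂ = I₁ cos²(56° − 9°) = 0.5 I₀ · cos²(47°) = 0.2326 I₀.
I₃ = I₂ cos²(99° − 56°) = 0.2326 I₀ · cos²(43°) = 0.1244 I₀.
After rotation:
Unpolarized light through the first polarizer → I₁ = ½ I₀, now polarized at -42°.
Angle between axes 1 and 2: 82°. I₂ = 0.5 I₀ · cos²(82°) = 0.009685 I₀.
I₃ = I₂ cos²(99° − 56°) = 0.009685 I₀ · cos²(43°) = 0.00518 I₀.
Ratio = 0.00518 / 0.1244 = 0.04164.

I_new/I_old ≈ 0.0416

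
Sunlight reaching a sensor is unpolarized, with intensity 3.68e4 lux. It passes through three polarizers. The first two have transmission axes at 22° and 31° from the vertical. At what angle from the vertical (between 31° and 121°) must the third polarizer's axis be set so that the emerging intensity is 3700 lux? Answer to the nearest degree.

Unpolarized light through the first polarizer → I₁ = ½ I₀, now polarized at 22°.
I₂ = I₁ cos²(31° − 22°) = 0.5 I₀ · cos²(9°) = 0.4878 I₀.
Target fraction: 3700 / 3.68e4 lux = 0.1005 of I₀.
Need I₃/I₀ = 0.1005, so cos²(θ − 31°) = 0.1005 / 0.4878 = 0.2061.
θ − 31° = arccos(√0.2061) = 63.0°, giving θ ≈ 31 + 63.0 = 94.0°.

θ ≈ 94°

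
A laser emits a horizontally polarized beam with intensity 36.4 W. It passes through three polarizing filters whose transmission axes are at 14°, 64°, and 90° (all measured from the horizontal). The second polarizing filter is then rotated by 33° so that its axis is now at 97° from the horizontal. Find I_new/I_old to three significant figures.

I_new/I_old ≈ 0.0438

Before rotation:
By Malus's law, I₁ = I₀ cos²(14° − 0°) = I₀ cos²(14°) = 0.9415 I₀.
I₂ = I₁ cos²(64° − 14°) = 0.9415 I₀ · cos²(50°) = 0.389 I₀.
I₃ = I₂ cos²(90° − 64°) = 0.389 I₀ · cos²(26°) = 0.3142 I₀.
After rotation:
I₁ = I₀ cos²(14° − 0°) = I₀ cos²(14°) = 0.9415 I₀.
I₂ = I₁ cos²(97° − 14°) = 0.9415 I₀ · cos²(83°) = 0.01398 I₀.
I₃ = I₂ cos²(90° − 97°) = 0.01398 I₀ · cos²(7°) = 0.01378 I₀.
Ratio = 0.01378 / 0.3142 = 0.04384.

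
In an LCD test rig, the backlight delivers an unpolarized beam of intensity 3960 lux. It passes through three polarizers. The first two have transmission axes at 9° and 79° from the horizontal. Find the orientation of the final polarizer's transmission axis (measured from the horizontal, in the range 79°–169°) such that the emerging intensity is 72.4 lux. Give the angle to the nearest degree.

Unpolarized light through the first polarizer → I₁ = ½ I₀, now polarized at 9°.
I₂ = I₁ cos²(79° − 9°) = 0.5 I₀ · cos²(70°) = 0.05849 I₀.
Target fraction: 72.4 / 3960 lux = 0.01828 of I₀.
Need I₃/I₀ = 0.01828, so cos²(θ − 79°) = 0.01828 / 0.05849 = 0.3126.
θ − 79° = arccos(√0.3126) = 56.0°, giving θ ≈ 79 + 56.0 = 135.0°.

θ ≈ 135°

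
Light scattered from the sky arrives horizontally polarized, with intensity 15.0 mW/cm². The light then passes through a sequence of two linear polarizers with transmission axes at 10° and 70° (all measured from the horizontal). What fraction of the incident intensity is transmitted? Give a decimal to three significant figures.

I/I₀ ≈ 0.242

I₁ = 15.0 mW/cm² · cos²(10°) = 14.55 mW/cm².
I₂ = I₁ · cos²(60°) = 14.55 · 0.25 = 3.637 mW/cm².
Transmitted fraction = 0.2425.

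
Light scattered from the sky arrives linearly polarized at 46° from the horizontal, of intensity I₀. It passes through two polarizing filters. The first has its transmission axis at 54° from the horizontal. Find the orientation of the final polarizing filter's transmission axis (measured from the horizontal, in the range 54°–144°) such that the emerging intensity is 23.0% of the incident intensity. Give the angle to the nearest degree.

By Malus's law, I₁ = I₀ cos²(54° − 46°) = I₀ cos²(8°) = 0.9806 I₀.
Need I₂/I₀ = 0.23, so cos²(θ − 54°) = 0.23 / 0.9806 = 0.2345.
θ − 54° = arccos(√0.2345) = 61.0°, giving θ ≈ 54 + 61.0 = 115.0°.

θ ≈ 115°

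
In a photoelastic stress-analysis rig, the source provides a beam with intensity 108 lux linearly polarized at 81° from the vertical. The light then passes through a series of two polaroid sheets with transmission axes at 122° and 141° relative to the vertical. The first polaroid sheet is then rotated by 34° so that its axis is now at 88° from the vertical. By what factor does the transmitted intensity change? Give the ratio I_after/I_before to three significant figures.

Before rotation:
I₁ = I₀ cos²(122° − 81°) = I₀ cos²(41°) = 0.5696 I₀.
I₂ = I₁ cos²(141° − 122°) = 0.5696 I₀ · cos²(19°) = 0.5092 I₀.
After rotation:
I₁ = I₀ cos²(88° − 81°) = I₀ cos²(7°) = 0.9851 I₀.
I₂ = I₁ cos²(141° − 88°) = 0.9851 I₀ · cos²(53°) = 0.3568 I₀.
Ratio = 0.3568 / 0.5092 = 0.7007.

I_new/I_old ≈ 0.701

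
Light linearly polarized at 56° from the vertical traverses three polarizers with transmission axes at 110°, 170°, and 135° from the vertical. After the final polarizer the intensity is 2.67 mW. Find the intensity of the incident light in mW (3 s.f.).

I₀ ≈ 46.1 mW

I₁ = I₀ cos²(110° − 56°) = I₀ cos²(54°) = 0.3455 I₀.
I₂ = I₁ cos²(170° − 110°) = 0.3455 I₀ · cos²(60°) = 0.08637 I₀.
I₃ = I₂ cos²(135° − 170°) = 0.08637 I₀ · cos²(35°) = 0.05796 I₀.
So 2.67 mW = 0.05796 I₀, giving I₀ = 2.67/0.05796 = 46.07 mW.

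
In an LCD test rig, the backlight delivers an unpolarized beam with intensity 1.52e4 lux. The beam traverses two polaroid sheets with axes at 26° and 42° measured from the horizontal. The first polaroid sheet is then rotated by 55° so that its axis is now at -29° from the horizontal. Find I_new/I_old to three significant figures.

Before rotation:
Unpolarized light through the first polarizer → I₁ = ½ I₀, now polarized at 26°.
I₂ = I₁ cos²(42° − 26°) = 0.5 I₀ · cos²(16°) = 0.462 I₀.
After rotation:
Unpolarized light through the first polarizer → I₁ = ½ I₀, now polarized at -29°.
I₂ = I₁ cos²(42° + 29°) = 0.5 I₀ · cos²(71°) = 0.053 I₀.
Ratio = 0.053 / 0.462 = 0.1147.

I_new/I_old ≈ 0.115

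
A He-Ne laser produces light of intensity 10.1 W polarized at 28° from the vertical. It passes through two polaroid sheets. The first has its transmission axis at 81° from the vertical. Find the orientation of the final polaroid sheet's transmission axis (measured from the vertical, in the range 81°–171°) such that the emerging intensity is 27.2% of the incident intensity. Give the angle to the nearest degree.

θ ≈ 111°

By Malus's law, I₁ = I₀ cos²(81° − 28°) = I₀ cos²(53°) = 0.3622 I₀.
Need I₂/I₀ = 0.272, so cos²(θ − 81°) = 0.272 / 0.3622 = 0.751.
θ − 81° = arccos(√0.751) = 29.9°, giving θ ≈ 81 + 29.9 = 110.9°.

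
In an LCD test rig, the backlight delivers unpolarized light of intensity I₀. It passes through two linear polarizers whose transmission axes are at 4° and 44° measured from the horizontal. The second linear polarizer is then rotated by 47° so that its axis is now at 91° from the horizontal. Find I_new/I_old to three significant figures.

I_new/I_old ≈ 0.00467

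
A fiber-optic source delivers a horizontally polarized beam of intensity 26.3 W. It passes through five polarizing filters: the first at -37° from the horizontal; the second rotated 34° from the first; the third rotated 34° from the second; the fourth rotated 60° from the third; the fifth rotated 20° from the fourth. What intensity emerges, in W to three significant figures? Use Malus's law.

By Malus's law, I₁ = 26.3 W · cos²(37°) = 16.77 W.
I₂ = I₁ · cos²(34°) = 16.77 · 0.6873 = 11.53 W.
I₃ = I₂ · cos²(34°) = 11.53 · 0.6873 = 7.924 W.
I₄ = I₃ · cos²(60°) = 7.924 · 0.25 = 1.981 W.
I₅ = I₄ · cos²(20°) = 1.981 · 0.883 = 1.749 W.

I ≈ 1.75 W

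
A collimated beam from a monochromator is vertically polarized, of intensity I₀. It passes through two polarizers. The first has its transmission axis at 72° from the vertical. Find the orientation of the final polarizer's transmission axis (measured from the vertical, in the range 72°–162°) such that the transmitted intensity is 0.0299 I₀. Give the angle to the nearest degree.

By Malus's law, I₁ = I₀ cos²(72° − 0°) = I₀ cos²(72°) = 0.09549 I₀.
Need I₂/I₀ = 0.0299, so cos²(θ − 72°) = 0.0299 / 0.09549 = 0.3131.
θ − 72° = arccos(√0.3131) = 56.0°, giving θ ≈ 72 + 56.0 = 128.0°.

θ ≈ 128°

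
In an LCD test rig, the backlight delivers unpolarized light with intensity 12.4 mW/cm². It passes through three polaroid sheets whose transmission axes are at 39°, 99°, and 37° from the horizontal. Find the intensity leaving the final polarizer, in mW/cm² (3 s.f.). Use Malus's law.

Unpolarized light through the first polarizer → I₁ = 12.4 mW/cm²/2 = 6.2 mW/cm², polarized at 39°.
I₂ = I₁ · cos²(60°) = 6.2 · 0.25 = 1.55 mW/cm².
I₃ = I₂ · cos²(62°) = 1.55 · 0.2204 = 0.3416 mW/cm².

I ≈ 0.342 mW/cm²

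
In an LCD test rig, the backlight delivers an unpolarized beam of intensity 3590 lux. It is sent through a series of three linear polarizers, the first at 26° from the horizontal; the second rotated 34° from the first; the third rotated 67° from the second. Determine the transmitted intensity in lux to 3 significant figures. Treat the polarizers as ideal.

Unpolarized light through the first polarizer → I₁ = 3590 lux/2 = 1795 lux, polarized at 26°.
I₂ = I₁ · cos²(34°) = 1795 · 0.6873 = 1234 lux.
I₃ = I₂ · cos²(67°) = 1234 · 0.1527 = 188.4 lux.

I ≈ 188 lux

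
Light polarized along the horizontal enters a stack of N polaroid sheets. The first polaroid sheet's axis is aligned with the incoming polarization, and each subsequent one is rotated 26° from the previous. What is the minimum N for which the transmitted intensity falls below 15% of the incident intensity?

First polarizer is aligned with the polarization: full transmission.
Each further stage multiplies by cos²(26°) = 0.8078.
After N polarizers: T = 0.8078^(N−1). Require T < 0.15 ⇒ N−1 > ln(0.15)/ln(0.8078) = 8.89, so N−1 ≥ 9 and N = 10.
Check: N=10 gives T = 0.1465 < 0.15; N=9 gives T = 0.1814.

N = 10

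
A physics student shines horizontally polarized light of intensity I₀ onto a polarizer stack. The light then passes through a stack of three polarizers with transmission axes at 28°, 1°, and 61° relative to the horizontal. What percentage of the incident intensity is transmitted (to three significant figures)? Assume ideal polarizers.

By Malus's law, I₁ = I₀ cos²(28° − 0°) = I₀ cos²(28°) = 0.7796 I₀.
I₂ = I₁ cos²(1° − 28°) = 0.7796 I₀ · cos²(27°) = 0.6189 I₀.
I₃ = I₂ cos²(61° − 1°) = 0.6189 I₀ · cos²(60°) = 0.1547 I₀.
That is 15.47% of the incident intensity.

≈ 15.5%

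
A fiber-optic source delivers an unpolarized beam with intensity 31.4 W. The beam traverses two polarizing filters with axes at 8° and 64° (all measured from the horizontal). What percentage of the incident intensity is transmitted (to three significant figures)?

Unpolarized light through the first polarizer → I₁ = 31.4 W/2 = 15.7 W, polarized at 8°.
I₂ = I₁ · cos²(56°) = 15.7 · 0.3127 = 4.909 W.
That is 15.63% of the incident intensity.

≈ 15.6%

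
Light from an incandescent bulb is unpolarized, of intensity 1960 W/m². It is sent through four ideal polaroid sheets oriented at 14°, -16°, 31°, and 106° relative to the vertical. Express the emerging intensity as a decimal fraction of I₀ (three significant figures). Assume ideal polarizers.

Unpolarized light through the first polarizer → I₁ = 1960 W/m²/2 = 980 W/m², polarized at 14°.
I₂ = I₁ · cos²(30°) = 980 · 0.75 = 735 W/m².
I₃ = I₂ · cos²(47°) = 735 · 0.4651 = 341.9 W/m².
I₄ = I₃ · cos²(75°) = 341.9 · 0.06699 = 22.9 W/m².
Transmitted fraction = 0.01168.

I/I₀ ≈ 0.0117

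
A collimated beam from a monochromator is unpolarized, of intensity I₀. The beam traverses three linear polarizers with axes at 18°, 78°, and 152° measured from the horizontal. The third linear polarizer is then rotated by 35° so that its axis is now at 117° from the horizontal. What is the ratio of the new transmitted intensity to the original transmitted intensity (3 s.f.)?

I_new/I_old ≈ 7.95

Before rotation:
Unpolarized light through the first polarizer → I₁ = ½ I₀, now polarized at 18°.
I₂ = I₁ cos²(78° − 18°) = 0.5 I₀ · cos²(60°) = 0.125 I₀.
I₃ = I₂ cos²(152° − 78°) = 0.125 I₀ · cos²(74°) = 0.009497 I₀.
After rotation:
Unpolarized light through the first polarizer → I₁ = ½ I₀, now polarized at 18°.
I₂ = I₁ cos²(78° − 18°) = 0.5 I₀ · cos²(60°) = 0.125 I₀.
I₃ = I₂ cos²(117° − 78°) = 0.125 I₀ · cos²(39°) = 0.07549 I₀.
Ratio = 0.07549 / 0.009497 = 7.949.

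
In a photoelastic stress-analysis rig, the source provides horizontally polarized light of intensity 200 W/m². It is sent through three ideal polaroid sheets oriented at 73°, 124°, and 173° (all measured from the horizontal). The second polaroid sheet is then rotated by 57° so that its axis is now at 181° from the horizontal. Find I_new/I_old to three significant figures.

Before rotation:
I₁ = I₀ cos²(73° − 0°) = I₀ cos²(73°) = 0.08548 I₀.
I₂ = I₁ cos²(124° − 73°) = 0.08548 I₀ · cos²(51°) = 0.03385 I₀.
I₃ = I₂ cos²(173° − 124°) = 0.03385 I₀ · cos²(49°) = 0.01457 I₀.
After rotation:
I₁ = I₀ cos²(73° − 0°) = I₀ cos²(73°) = 0.08548 I₀.
Angle between axes 1 and 2: 72°. I₂ = 0.08548 I₀ · cos²(72°) = 0.008163 I₀.
I₃ = I₂ cos²(173° − 181°) = 0.008163 I₀ · cos²(8°) = 0.008005 I₀.
Ratio = 0.008005 / 0.01457 = 0.5493.

I_new/I_old ≈ 0.549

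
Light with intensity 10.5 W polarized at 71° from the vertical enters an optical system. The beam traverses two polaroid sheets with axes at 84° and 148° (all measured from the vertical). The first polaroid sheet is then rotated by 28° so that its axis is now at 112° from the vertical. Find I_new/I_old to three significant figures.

I_new/I_old ≈ 2.04

Before rotation:
By Malus's law, I₁ = I₀ cos²(84° − 71°) = I₀ cos²(13°) = 0.9494 I₀.
I₂ = I₁ cos²(148° − 84°) = 0.9494 I₀ · cos²(64°) = 0.1824 I₀.
After rotation:
I₁ = I₀ cos²(112° − 71°) = I₀ cos²(41°) = 0.5696 I₀.
I₂ = I₁ cos²(148° − 112°) = 0.5696 I₀ · cos²(36°) = 0.3728 I₀.
Ratio = 0.3728 / 0.1824 = 2.043.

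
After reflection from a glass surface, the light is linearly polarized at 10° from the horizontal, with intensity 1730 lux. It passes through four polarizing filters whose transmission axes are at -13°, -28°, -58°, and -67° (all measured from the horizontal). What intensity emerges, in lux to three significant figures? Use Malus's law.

By Malus's law, I₁ = 1730 lux · cos²(23°) = 1466 lux.
I₂ = I₁ · cos²(15°) = 1466 · 0.933 = 1368 lux.
I₃ = I₂ · cos²(30°) = 1368 · 0.75 = 1026 lux.
I₄ = I₃ · cos²(9°) = 1026 · 0.9755 = 1001 lux.

I ≈ 1000 lux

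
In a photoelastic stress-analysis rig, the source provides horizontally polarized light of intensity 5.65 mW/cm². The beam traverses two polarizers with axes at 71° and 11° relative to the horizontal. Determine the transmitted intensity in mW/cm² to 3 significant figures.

I ≈ 0.150 mW/cm²

I₁ = 5.65 mW/cm² · cos²(71°) = 0.5989 mW/cm².
I₂ = I₁ · cos²(60°) = 0.5989 · 0.25 = 0.1497 mW/cm².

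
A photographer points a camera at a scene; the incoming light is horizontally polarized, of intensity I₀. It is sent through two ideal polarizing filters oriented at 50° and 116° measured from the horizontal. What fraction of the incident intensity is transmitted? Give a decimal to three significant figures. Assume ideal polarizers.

By Malus's law, I₁ = I₀ cos²(50° − 0°) = I₀ cos²(50°) = 0.4132 I₀.
I₂ = I₁ cos²(116° − 50°) = 0.4132 I₀ · cos²(66°) = 0.06835 I₀.
Transmitted fraction = 0.06835.

≈ 0.0684 I₀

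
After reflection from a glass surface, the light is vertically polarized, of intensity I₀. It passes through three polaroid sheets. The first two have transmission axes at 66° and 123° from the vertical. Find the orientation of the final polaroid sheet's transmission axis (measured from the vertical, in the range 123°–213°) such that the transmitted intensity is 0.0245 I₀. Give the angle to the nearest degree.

θ ≈ 168°

I₁ = I₀ cos²(66° − 0°) = I₀ cos²(66°) = 0.1654 I₀.
I₂ = I₁ cos²(123° − 66°) = 0.1654 I₀ · cos²(57°) = 0.04907 I₀.
Need I₃/I₀ = 0.0245, so cos²(θ − 123°) = 0.0245 / 0.04907 = 0.4993.
θ − 123° = arccos(√0.4993) = 45.0°, giving θ ≈ 123 + 45.0 = 168.0°.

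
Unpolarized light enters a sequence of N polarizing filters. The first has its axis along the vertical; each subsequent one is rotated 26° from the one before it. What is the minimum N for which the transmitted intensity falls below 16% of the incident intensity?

First polarizer halves the unpolarized light: factor 1/2.
Each further stage multiplies by cos²(26°) = 0.8078.
After N polarizers: T = 0.5·0.8078^(N−1). Require T < 0.16 ⇒ N−1 > ln(0.16/0.5)/ln(0.8078) = 5.34, so N−1 ≥ 6 and N = 7.
Check: N=7 gives T = 0.139 < 0.16; N=6 gives T = 0.172.

N = 7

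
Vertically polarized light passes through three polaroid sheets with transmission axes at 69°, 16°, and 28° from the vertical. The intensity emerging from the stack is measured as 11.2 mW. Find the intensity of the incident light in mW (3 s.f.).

I₀ ≈ 252 mW

By Malus's law, I₁ = I₀ cos²(69° − 0°) = I₀ cos²(69°) = 0.1284 I₀.
I₂ = I₁ cos²(16° − 69°) = 0.1284 I₀ · cos²(53°) = 0.04651 I₀.
I₃ = I₂ cos²(28° − 16°) = 0.04651 I₀ · cos²(12°) = 0.0445 I₀.
So 11.2 mW = 0.0445 I₀, giving I₀ = 11.2/0.0445 = 251.7 mW.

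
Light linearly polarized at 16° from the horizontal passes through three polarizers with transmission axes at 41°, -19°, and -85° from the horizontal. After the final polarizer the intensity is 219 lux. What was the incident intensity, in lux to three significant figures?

I₁ = I₀ cos²(41° − 16°) = I₀ cos²(25°) = 0.8214 I₀.
I₂ = I₁ cos²(-19° − 41°) = 0.8214 I₀ · cos²(60°) = 0.2053 I₀.
I₃ = I₂ cos²(-85° + 19°) = 0.2053 I₀ · cos²(66°) = 0.03397 I₀.
So 219 lux = 0.03397 I₀, giving I₀ = 219/0.03397 = 6447 lux.

I₀ ≈ 6450 lux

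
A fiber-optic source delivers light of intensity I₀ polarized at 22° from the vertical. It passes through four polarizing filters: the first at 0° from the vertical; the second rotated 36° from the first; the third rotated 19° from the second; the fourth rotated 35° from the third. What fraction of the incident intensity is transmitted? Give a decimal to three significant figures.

I₁ = I₀ cos²(0° − 22°) = I₀ cos²(22°) = 0.8597 I₀.
I₂ = I₁ cos²(36°) = 0.8597 · 0.6545 I₀ = 0.5627 I₀.
I₃ = I₂ cos²(19°) = 0.5627 · 0.894 I₀ = 0.503 I₀.
I₄ = I₃ cos²(35°) = 0.503 · 0.671 I₀ = 0.3375 I₀.
Transmitted fraction = 0.3375.

≈ 0.338 I₀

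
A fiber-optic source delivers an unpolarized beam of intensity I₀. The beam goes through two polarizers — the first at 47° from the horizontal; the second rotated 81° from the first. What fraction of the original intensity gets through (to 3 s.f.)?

≈ 0.0122 I₀

Unpolarized light through the first polarizer → I₁ = ½ I₀, now polarized at 47°.
I₂ = I₁ cos²(81°) = 0.5 · 0.02447 I₀ = 0.01224 I₀.
Transmitted fraction = 0.01224.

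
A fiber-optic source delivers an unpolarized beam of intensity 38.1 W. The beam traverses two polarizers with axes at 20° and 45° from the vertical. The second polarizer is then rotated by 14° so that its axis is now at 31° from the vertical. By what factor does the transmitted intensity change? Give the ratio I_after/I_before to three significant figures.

Before rotation:
Unpolarized light through the first polarizer → I₁ = ½ I₀, now polarized at 20°.
I₂ = I₁ cos²(45° − 20°) = 0.5 I₀ · cos²(25°) = 0.4107 I₀.
After rotation:
Unpolarized light through the first polarizer → I₁ = ½ I₀, now polarized at 20°.
I₂ = I₁ cos²(31° − 20°) = 0.5 I₀ · cos²(11°) = 0.4818 I₀.
Ratio = 0.4818 / 0.4107 = 1.173.

I_new/I_old ≈ 1.17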